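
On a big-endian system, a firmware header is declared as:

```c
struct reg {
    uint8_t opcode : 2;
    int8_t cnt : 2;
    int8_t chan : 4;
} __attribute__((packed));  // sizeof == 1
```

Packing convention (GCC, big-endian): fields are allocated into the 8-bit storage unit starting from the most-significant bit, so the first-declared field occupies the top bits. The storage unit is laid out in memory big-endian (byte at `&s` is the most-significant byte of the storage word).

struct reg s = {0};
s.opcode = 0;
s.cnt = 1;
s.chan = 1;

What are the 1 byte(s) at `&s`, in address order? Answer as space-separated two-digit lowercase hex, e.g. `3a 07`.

11

[6+:2] opcode=0 & 0x3 = 0x0; word=0x00
[4+:2] cnt=1 & 0x3 = 0x1; word=0x10
[0+:4] chan=1 & 0xf = 0x1; word=0x11
word = 0x11 → big-endian bytes:
  [0]=0x11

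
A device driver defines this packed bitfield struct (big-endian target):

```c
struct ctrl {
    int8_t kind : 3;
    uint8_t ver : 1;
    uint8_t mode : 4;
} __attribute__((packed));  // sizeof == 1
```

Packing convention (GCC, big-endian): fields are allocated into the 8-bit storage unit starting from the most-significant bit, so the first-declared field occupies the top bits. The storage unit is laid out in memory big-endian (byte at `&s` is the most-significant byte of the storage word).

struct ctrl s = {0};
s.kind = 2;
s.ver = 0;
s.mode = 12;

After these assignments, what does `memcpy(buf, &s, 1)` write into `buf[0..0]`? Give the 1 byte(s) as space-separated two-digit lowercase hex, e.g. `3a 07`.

[5+:3] kind=2 & 0x7 = 0x2; word=0x40
[4+:1] ver=0 & 0x1 = 0x0; word=0x40
[0+:4] mode=12 & 0xf = 0xc; word=0x4c
word = 0x4c → big-endian bytes:
  [0]=0x4c

4c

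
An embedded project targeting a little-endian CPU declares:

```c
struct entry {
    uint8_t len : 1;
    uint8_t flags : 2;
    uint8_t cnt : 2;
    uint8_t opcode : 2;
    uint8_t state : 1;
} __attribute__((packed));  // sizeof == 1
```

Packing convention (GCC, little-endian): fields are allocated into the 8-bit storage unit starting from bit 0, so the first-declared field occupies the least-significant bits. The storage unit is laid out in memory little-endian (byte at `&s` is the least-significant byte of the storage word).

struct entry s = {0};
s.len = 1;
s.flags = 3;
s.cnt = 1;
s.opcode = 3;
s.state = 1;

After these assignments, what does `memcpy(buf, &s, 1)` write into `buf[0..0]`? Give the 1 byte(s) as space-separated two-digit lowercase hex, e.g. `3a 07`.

[0+:1] len=1 & 0x1 = 0x1; word=0x01
[1+:2] flags=3 & 0x3 = 0x3; word=0x07
[3+:2] cnt=1 & 0x3 = 0x1; word=0x0f
[5+:2] opcode=3 & 0x3 = 0x3; word=0x6f
[7+:1] state=1 & 0x1 = 0x1; word=0xef
word = 0xef → little-endian bytes:
  [0]=0xef

ef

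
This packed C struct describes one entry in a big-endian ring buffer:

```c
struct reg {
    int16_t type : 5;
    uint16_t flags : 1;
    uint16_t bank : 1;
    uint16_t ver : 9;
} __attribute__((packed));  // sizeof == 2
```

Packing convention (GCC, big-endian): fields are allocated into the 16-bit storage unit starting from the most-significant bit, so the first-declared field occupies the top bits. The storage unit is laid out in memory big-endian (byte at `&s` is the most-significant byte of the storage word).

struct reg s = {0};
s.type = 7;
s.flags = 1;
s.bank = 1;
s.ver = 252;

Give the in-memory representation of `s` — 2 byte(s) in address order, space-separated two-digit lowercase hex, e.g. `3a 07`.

type:5 = 7 → 0x7 << 11 → word 0x3800
flags:1 = 1 → 0x1 << 10 → word 0x3c00
bank:1 = 1 → 0x1 << 9 → word 0x3e00
ver:9 = 252 → 0xfc << 0 → word 0x3efc
word = 0x3efc → big-endian bytes:
  [0]=0x3e  [1]=0xfc

3e fc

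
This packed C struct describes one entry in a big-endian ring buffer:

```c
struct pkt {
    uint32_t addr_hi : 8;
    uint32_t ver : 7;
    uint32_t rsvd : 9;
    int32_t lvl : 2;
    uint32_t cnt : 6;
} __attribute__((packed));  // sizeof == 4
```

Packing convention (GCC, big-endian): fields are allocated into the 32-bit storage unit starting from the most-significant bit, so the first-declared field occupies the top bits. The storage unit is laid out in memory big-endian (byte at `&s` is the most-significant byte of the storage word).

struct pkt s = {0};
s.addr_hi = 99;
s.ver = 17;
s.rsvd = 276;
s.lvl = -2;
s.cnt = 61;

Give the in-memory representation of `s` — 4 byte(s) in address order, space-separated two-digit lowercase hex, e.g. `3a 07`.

addr_hi:8 = 99 → 0x63 << 24 → word 0x63000000
ver:7 = 17 → 0x11 << 17 → word 0x63220000
rsvd:9 = 276 → 0x114 << 8 → word 0x63231400
lvl:2 = -2 → 0x2 << 6 → word 0x63231480
cnt:6 = 61 → 0x3d << 0 → word 0x632314bd
word = 0x632314bd → big-endian bytes:
  [0]=0x63  [1]=0x23  [2]=0x14  [3]=0xbd

63 23 14 bd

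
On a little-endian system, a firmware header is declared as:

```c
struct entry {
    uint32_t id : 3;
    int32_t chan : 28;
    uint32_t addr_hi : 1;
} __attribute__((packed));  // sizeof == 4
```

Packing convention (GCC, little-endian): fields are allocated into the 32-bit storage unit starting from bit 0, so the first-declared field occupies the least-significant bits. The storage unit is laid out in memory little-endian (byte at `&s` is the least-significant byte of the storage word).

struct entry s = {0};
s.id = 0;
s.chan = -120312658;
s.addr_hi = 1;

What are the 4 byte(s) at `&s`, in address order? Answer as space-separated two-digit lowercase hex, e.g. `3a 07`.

70 65 a1 c6

id (3b) val=0 bits=0x0 at bit 0: 0x00000000
chan (28b) val=-120312658 bits=0x8d42cae at bit 3: 0x46a16570
addr_hi (1b) val=1 bits=0x1 at bit 31: 0xc6a16570
word = 0xc6a16570 → little-endian bytes:
  [0]=0x70  [1]=0x65  [2]=0xa1  [3]=0xc6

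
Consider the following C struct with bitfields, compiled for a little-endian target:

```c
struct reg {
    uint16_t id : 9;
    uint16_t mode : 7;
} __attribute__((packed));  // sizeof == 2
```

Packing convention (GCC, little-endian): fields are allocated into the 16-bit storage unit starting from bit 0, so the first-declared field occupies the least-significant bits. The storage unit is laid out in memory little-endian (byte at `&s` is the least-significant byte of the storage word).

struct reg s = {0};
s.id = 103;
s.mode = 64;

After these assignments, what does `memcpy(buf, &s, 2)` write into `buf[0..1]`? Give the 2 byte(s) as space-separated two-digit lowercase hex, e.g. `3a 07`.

id (9b) val=103 bits=0x67 at bit 0: 0x0067
mode (7b) val=64 bits=0x40 at bit 9: 0x8067
word = 0x8067 → little-endian bytes:
  [0]=0x67  [1]=0x80

67 80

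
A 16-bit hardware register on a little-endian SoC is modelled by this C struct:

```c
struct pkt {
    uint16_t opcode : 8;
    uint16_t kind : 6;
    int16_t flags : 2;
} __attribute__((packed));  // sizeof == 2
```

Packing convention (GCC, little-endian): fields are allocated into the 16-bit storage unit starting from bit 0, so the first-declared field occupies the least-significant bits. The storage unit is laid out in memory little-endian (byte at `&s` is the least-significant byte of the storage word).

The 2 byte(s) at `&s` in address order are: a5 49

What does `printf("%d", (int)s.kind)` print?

[0]=0xa5 [1]=0x49 (little-endian) → word 0x49a5
opcode:8 @ bit 0 → (0x49a5>>0)&0xff = 0xa5
kind:6 @ bit 8 → (0x49a5>>8)&0x3f = 0x9  ←
flags:2 @ bit 14 → (0x49a5>>14)&0x3 = 0x1

9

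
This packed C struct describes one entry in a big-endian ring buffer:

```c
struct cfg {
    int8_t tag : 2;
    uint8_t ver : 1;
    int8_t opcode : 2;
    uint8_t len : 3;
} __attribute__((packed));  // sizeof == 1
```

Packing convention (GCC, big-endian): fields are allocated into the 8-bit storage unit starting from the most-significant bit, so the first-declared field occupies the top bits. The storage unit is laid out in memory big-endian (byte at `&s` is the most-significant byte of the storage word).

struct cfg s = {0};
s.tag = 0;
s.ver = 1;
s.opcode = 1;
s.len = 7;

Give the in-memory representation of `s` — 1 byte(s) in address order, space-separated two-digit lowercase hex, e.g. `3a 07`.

2f

[6+:2] tag=0 & 0x3 = 0x0; word=0x00
[5+:1] ver=1 & 0x1 = 0x1; word=0x20
[3+:2] opcode=1 & 0x3 = 0x1; word=0x28
[0+:3] len=7 & 0x7 = 0x7; word=0x2f
word = 0x2f → big-endian bytes:
  [0]=0x2f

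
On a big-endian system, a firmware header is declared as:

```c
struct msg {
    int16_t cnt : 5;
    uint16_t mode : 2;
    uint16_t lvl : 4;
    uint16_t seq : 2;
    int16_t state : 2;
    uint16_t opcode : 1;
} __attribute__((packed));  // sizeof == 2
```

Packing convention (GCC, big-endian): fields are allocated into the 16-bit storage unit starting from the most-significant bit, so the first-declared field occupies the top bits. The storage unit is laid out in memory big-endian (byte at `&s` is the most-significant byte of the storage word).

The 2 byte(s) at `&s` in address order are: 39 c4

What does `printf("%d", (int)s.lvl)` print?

14

[0]=0x39 [1]=0xc4 (big-endian) → word 0x39c4
cnt [11+:5] = (word>>11) & 0x1f = 7
mode [9+:2] = (word>>9) & 0x3 = 0
lvl [5+:4] = (word>>5) & 0xf = 14  ←
seq [3+:2] = (word>>3) & 0x3 = 0
state [1+:2] = (word>>1) & 0x3 = 2
opcode [0+:1] = (word>>0) & 0x1 = 0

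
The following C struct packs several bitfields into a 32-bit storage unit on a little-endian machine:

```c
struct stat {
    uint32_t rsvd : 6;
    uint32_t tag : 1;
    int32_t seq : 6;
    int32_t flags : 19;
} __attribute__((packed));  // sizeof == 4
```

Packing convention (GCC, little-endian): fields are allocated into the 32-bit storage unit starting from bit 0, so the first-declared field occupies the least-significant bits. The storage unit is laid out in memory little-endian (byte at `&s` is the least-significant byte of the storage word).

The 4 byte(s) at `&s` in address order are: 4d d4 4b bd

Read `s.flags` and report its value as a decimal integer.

-136610

[0]=0x4d [1]=0xd4 [2]=0x4b [3]=0xbd (little-endian) → word 0xbd4bd44d
rsvd:6 @ bit 0 → (0xbd4bd44d>>0)&0x3f = 0xd
tag:1 @ bit 6 → (0xbd4bd44d>>6)&0x1 = 0x1
seq:6 @ bit 7 → (0xbd4bd44d>>7)&0x3f = 0x28
flags:19 @ bit 13 → (0xbd4bd44d>>13)&0x7ffff = 0x5ea5e  ←
flags signed 19b, MSB=1: 387678 - 524288 = -136610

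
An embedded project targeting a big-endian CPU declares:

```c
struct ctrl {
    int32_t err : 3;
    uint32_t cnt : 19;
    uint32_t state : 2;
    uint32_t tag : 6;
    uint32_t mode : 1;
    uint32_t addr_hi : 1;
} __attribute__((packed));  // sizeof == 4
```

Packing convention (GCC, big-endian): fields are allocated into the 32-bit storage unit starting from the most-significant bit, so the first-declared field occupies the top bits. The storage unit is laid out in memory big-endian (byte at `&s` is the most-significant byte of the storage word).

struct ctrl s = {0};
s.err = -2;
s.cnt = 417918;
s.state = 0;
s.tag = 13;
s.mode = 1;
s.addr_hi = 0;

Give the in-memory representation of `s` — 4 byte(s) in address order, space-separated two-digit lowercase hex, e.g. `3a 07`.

d9 81 f8 36

err (3b) val=-2 bits=0x6 at bit 29: 0xc0000000
cnt (19b) val=417918 bits=0x6607e at bit 10: 0xd981f800
state (2b) val=0 bits=0x0 at bit 8: 0xd981f800
tag (6b) val=13 bits=0xd at bit 2: 0xd981f834
mode (1b) val=1 bits=0x1 at bit 1: 0xd981f836
addr_hi (1b) val=0 bits=0x0 at bit 0: 0xd981f836
word = 0xd981f836 → big-endian bytes:
  [0]=0xd9  [1]=0x81  [2]=0xf8  [3]=0x36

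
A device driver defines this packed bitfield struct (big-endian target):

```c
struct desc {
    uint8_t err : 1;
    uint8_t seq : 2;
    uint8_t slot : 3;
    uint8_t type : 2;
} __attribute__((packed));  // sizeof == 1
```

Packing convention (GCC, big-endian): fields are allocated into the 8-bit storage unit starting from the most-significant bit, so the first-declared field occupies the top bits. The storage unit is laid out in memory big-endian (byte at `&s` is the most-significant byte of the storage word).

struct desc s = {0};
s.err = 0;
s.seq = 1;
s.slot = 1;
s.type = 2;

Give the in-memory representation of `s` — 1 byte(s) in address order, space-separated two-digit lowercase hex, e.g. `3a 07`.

err:1 = 0 → 0x0 << 7 → word 0x00
seq:2 = 1 → 0x1 << 5 → word 0x20
slot:3 = 1 → 0x1 << 2 → word 0x24
type:2 = 2 → 0x2 << 0 → word 0x26
word = 0x26 → big-endian bytes:
  [0]=0x26

26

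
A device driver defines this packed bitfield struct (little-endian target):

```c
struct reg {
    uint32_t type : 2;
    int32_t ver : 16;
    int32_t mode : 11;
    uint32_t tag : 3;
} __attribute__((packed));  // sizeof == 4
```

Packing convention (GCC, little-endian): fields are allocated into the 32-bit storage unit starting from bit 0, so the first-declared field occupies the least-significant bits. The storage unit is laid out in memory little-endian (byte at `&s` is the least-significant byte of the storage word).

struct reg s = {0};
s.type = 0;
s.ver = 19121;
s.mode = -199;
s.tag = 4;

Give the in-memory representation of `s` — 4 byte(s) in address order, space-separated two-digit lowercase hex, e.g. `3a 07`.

type (2b) val=0 bits=0x0 at bit 0: 0x00000000
ver (16b) val=19121 bits=0x4ab1 at bit 2: 0x00012ac4
mode (11b) val=-199 bits=0x739 at bit 18: 0x1ce52ac4
tag (3b) val=4 bits=0x4 at bit 29: 0x9ce52ac4
word = 0x9ce52ac4 → little-endian bytes:
  [0]=0xc4  [1]=0x2a  [2]=0xe5  [3]=0x9c

c4 2a e5 9c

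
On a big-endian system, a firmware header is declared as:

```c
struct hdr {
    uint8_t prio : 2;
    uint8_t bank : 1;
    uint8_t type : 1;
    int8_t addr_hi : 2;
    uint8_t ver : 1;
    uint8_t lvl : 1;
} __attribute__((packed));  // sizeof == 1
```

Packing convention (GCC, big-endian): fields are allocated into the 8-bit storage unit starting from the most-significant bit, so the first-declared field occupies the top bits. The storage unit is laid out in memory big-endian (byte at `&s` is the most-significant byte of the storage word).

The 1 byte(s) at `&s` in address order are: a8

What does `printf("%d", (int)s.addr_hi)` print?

[0]=0xa8 (big-endian) → word 0xa8
prio [6+:2] = (word>>6) & 0x3 = 2
bank [5+:1] = (word>>5) & 0x1 = 1
type [4+:1] = (word>>4) & 0x1 = 0
addr_hi [2+:2] = (word>>2) & 0x3 = 2  ←
ver [1+:1] = (word>>1) & 0x1 = 0
lvl [0+:1] = (word>>0) & 0x1 = 0
addr_hi signed 2b, MSB=1: 2 - 4 = -2

-2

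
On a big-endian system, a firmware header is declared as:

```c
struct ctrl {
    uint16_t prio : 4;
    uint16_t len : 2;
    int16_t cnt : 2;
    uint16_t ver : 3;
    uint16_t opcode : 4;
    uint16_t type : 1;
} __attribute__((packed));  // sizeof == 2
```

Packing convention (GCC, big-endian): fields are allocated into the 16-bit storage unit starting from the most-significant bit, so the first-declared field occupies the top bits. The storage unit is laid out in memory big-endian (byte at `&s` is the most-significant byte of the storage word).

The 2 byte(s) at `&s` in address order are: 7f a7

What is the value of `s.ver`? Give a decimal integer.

[0]=0x7f [1]=0xa7 (big-endian) → word 0x7fa7
prio [12+:4] = (word>>12) & 0xf = 7
len [10+:2] = (word>>10) & 0x3 = 3
cnt [8+:2] = (word>>8) & 0x3 = 3
ver [5+:3] = (word>>5) & 0x7 = 5  ←
opcode [1+:4] = (word>>1) & 0xf = 3
type [0+:1] = (word>>0) & 0x1 = 1

5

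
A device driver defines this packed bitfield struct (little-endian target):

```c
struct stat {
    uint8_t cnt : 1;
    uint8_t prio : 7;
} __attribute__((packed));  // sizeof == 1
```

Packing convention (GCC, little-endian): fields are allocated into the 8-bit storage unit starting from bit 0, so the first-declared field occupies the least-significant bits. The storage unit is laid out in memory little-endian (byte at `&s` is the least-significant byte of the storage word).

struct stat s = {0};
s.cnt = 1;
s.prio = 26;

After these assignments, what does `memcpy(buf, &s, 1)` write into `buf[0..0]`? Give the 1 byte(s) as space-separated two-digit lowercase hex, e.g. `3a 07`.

cnt (1b) val=1 bits=0x1 at bit 0: 0x01
prio (7b) val=26 bits=0x1a at bit 1: 0x35
word = 0x35 → little-endian bytes:
  [0]=0x35

35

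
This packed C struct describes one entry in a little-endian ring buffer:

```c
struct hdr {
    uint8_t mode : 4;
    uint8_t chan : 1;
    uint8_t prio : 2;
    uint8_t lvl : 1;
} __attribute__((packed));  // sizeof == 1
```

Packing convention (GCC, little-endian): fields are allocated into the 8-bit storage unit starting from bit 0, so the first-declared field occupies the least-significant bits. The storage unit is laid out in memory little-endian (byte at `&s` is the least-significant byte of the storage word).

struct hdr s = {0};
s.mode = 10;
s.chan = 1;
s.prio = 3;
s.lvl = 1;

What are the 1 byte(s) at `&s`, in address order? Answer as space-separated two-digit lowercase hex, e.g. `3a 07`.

fa

[0+:4] mode=10 & 0xf = 0xa; word=0x0a
[4+:1] chan=1 & 0x1 = 0x1; word=0x1a
[5+:2] prio=3 & 0x3 = 0x3; word=0x7a
[7+:1] lvl=1 & 0x1 = 0x1; word=0xfa
word = 0xfa → little-endian bytes:
  [0]=0xfa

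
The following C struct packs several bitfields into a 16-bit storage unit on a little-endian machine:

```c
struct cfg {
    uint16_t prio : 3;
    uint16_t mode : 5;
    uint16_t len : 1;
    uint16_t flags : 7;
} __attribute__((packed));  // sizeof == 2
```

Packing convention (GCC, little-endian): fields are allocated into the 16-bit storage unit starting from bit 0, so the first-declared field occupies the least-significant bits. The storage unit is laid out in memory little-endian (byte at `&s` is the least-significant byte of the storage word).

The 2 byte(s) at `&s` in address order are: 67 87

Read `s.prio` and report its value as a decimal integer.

[0]=0x67 [1]=0x87 (little-endian) → word 0x8767
prio [0+:3] = (word>>0) & 0x7 = 7  ←
mode [3+:5] = (word>>3) & 0x1f = 12
len [8+:1] = (word>>8) & 0x1 = 1
flags [9+:7] = (word>>9) & 0x7f = 67

7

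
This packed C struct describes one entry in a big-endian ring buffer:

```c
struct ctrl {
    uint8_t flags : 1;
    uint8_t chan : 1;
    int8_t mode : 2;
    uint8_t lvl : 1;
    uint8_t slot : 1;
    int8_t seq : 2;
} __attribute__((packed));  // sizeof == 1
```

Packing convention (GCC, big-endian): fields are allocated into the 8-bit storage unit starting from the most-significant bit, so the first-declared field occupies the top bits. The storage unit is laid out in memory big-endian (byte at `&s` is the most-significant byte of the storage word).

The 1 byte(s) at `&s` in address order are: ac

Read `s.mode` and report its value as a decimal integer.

[0]=0xac (big-endian) → word 0xac
flags:1 @ bit 7 → (0xac>>7)&0x1 = 0x1
chan:1 @ bit 6 → (0xac>>6)&0x1 = 0x0
mode:2 @ bit 4 → (0xac>>4)&0x3 = 0x2  ←
lvl:1 @ bit 3 → (0xac>>3)&0x1 = 0x1
slot:1 @ bit 2 → (0xac>>2)&0x1 = 0x1
seq:2 @ bit 0 → (0xac>>0)&0x3 = 0x0
mode signed 2b, MSB=1: 2 - 4 = -2

-2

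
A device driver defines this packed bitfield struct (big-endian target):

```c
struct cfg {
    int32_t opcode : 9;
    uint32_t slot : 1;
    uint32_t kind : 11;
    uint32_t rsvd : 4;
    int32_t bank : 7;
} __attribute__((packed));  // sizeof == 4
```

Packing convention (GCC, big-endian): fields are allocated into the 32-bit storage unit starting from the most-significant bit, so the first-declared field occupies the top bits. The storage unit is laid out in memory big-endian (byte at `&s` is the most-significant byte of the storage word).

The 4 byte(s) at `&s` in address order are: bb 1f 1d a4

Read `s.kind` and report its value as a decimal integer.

995

[0]=0xbb [1]=0x1f [2]=0x1d [3]=0xa4 (big-endian) → word 0xbb1f1da4
opcode:9 @ bit 23 → (0xbb1f1da4>>23)&0x1ff = 0x176
slot:1 @ bit 22 → (0xbb1f1da4>>22)&0x1 = 0x0
kind:11 @ bit 11 → (0xbb1f1da4>>11)&0x7ff = 0x3e3  ←
rsvd:4 @ bit 7 → (0xbb1f1da4>>7)&0xf = 0xb
bank:7 @ bit 0 → (0xbb1f1da4>>0)&0x7f = 0x24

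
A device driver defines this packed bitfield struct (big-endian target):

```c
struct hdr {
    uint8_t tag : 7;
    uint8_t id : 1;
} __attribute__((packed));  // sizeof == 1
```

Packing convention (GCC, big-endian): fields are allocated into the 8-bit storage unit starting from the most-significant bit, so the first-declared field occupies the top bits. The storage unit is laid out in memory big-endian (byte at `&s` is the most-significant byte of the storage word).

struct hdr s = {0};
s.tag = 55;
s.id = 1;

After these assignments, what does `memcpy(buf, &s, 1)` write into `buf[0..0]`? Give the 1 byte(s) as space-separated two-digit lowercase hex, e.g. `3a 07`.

6f

[1+:7] tag=55 & 0x7f = 0x37; word=0x6e
[0+:1] id=1 & 0x1 = 0x1; word=0x6f
word = 0x6f → big-endian bytes:
  [0]=0x6f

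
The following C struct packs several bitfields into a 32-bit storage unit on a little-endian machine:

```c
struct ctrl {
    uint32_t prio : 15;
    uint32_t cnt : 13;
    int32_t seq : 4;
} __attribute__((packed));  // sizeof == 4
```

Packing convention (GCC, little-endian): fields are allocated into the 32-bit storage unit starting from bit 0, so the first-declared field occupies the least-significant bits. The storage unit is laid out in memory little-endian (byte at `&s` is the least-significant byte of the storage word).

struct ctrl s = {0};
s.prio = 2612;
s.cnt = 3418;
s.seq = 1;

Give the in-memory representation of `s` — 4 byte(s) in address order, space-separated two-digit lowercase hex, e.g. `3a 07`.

[0+:15] prio=2612 & 0x7fff = 0xa34; word=0x00000a34
[15+:13] cnt=3418 & 0x1fff = 0xd5a; word=0x06ad0a34
[28+:4] seq=1 & 0xf = 0x1; word=0x16ad0a34
word = 0x16ad0a34 → little-endian bytes:
  [0]=0x34  [1]=0x0a  [2]=0xad  [3]=0x16

34 0a ad 16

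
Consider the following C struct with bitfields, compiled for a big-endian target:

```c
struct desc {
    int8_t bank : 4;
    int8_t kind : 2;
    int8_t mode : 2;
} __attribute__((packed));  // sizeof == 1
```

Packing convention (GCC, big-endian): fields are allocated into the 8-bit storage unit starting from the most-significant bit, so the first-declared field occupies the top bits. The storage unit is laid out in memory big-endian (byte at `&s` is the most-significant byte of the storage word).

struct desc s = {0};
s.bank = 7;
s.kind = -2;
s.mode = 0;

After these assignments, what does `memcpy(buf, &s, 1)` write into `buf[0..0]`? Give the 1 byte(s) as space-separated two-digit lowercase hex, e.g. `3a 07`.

78

bank (4b) val=7 bits=0x7 at bit 4: 0x70
kind (2b) val=-2 bits=0x2 at bit 2: 0x78
mode (2b) val=0 bits=0x0 at bit 0: 0x78
word = 0x78 → big-endian bytes:
  [0]=0x78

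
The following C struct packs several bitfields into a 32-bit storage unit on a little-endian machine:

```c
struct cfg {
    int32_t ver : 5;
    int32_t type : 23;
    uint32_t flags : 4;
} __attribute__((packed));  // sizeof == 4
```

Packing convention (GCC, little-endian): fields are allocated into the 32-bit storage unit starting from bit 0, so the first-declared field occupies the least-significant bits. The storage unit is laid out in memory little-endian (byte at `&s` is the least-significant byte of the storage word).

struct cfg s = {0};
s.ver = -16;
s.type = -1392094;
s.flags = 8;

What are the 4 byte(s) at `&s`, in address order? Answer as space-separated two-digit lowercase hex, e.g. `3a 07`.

50 44 58 8d

ver (5b) val=-16 bits=0x10 at bit 0: 0x00000010
type (23b) val=-1392094 bits=0x6ac222 at bit 5: 0x0d584450
flags (4b) val=8 bits=0x8 at bit 28: 0x8d584450
word = 0x8d584450 → little-endian bytes:
  [0]=0x50  [1]=0x44  [2]=0x58  [3]=0x8d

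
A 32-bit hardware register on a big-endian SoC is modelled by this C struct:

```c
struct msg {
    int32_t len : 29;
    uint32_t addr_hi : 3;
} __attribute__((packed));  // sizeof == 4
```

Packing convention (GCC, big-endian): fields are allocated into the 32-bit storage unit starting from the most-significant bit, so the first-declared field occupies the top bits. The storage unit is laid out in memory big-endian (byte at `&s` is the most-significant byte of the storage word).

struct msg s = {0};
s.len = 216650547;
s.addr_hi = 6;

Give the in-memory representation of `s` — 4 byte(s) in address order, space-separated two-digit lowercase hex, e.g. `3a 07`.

len:29 = 216650547 → 0xce9d333 << 3 → word 0x674e9998
addr_hi:3 = 6 → 0x6 << 0 → word 0x674e999e
word = 0x674e999e → big-endian bytes:
  [0]=0x67  [1]=0x4e  [2]=0x99  [3]=0x9e

67 4e 99 9e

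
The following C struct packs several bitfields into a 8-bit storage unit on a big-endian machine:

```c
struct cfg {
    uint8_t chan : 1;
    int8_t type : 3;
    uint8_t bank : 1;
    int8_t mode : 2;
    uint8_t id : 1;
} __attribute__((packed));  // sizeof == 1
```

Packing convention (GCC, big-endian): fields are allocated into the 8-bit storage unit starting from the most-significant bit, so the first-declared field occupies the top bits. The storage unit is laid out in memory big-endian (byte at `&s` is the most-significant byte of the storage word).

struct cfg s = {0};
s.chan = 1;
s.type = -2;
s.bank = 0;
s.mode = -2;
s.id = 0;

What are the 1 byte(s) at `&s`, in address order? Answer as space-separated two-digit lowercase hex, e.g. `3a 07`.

e4

[7+:1] chan=1 & 0x1 = 0x1; word=0x80
[4+:3] type=-2 & 0x7 = 0x6; word=0xe0
[3+:1] bank=0 & 0x1 = 0x0; word=0xe0
[1+:2] mode=-2 & 0x3 = 0x2; word=0xe4
[0+:1] id=0 & 0x1 = 0x0; word=0xe4
word = 0xe4 → big-endian bytes:
  [0]=0xe4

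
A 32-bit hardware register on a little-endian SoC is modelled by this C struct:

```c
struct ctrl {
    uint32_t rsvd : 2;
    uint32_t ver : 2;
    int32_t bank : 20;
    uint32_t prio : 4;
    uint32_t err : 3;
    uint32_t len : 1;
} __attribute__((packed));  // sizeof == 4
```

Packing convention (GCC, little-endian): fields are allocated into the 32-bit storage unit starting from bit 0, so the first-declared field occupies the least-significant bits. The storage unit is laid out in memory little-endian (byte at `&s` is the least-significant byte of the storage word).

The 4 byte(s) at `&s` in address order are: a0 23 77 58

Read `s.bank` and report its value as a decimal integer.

487994

[0]=0xa0 [1]=0x23 [2]=0x77 [3]=0x58 (little-endian) → word 0x587723a0
rsvd [0+:2] = (word>>0) & 0x3 = 0
ver [2+:2] = (word>>2) & 0x3 = 0
bank [4+:20] = (word>>4) & 0xfffff = 487994  ←
prio [24+:4] = (word>>24) & 0xf = 8
err [28+:3] = (word>>28) & 0x7 = 5
len [31+:1] = (word>>31) & 0x1 = 0
bank signed 20b, MSB=0: value = 487994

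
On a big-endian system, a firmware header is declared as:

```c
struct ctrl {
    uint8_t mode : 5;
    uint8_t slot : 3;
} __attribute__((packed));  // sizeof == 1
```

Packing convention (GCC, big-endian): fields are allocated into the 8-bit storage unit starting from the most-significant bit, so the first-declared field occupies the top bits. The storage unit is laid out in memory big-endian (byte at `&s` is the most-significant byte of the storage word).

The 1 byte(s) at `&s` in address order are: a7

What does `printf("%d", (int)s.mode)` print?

[0]=0xa7 (big-endian) → word 0xa7
mode:5 @ bit 3 → (0xa7>>3)&0x1f = 0x14  ←
slot:3 @ bit 0 → (0xa7>>0)&0x7 = 0x7

20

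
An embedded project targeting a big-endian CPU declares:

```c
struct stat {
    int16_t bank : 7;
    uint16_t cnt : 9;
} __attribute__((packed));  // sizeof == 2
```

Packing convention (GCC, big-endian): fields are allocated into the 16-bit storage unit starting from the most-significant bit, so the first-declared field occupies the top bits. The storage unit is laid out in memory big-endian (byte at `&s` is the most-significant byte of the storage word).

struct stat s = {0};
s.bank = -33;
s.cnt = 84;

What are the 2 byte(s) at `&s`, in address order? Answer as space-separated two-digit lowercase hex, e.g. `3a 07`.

be 54

bank:7 = -33 → 0x5f << 9 → word 0xbe00
cnt:9 = 84 → 0x54 << 0 → word 0xbe54
word = 0xbe54 → big-endian bytes:
  [0]=0xbe  [1]=0x54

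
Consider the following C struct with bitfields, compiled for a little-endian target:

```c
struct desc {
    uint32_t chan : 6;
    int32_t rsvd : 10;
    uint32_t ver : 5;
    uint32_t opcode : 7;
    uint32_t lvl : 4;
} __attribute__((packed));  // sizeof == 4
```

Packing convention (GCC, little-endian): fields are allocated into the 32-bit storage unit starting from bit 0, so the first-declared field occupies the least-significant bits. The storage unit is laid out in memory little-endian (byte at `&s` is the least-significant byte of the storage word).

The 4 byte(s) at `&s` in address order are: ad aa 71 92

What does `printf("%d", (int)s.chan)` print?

45

[0]=0xad [1]=0xaa [2]=0x71 [3]=0x92 (little-endian) → word 0x9271aaad
chan [0+:6] = (word>>0) & 0x3f = 45  ←
rsvd [6+:10] = (word>>6) & 0x3ff = 682
ver [16+:5] = (word>>16) & 0x1f = 17
opcode [21+:7] = (word>>21) & 0x7f = 19
lvl [28+:4] = (word>>28) & 0xf = 9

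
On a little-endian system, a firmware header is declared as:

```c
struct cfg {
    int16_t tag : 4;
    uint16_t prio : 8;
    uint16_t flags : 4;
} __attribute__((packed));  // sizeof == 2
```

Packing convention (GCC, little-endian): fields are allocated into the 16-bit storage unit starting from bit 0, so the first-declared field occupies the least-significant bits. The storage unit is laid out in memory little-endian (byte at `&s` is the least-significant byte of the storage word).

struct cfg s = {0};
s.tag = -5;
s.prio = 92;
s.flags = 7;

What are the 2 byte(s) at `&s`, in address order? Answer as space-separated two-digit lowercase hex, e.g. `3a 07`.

[0+:4] tag=-5 & 0xf = 0xb; word=0x000b
[4+:8] prio=92 & 0xff = 0x5c; word=0x05cb
[12+:4] flags=7 & 0xf = 0x7; word=0x75cb
word = 0x75cb → little-endian bytes:
  [0]=0xcb  [1]=0x75

cb 75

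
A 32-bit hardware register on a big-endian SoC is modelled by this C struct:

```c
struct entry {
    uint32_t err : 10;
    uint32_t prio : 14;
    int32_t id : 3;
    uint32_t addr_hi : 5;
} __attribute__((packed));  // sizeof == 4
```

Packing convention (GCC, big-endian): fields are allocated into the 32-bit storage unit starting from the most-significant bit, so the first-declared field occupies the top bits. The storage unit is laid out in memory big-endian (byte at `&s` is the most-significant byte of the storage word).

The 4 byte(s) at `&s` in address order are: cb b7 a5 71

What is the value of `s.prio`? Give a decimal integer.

[0]=0xcb [1]=0xb7 [2]=0xa5 [3]=0x71 (big-endian) → word 0xcbb7a571
err [22+:10] = (word>>22) & 0x3ff = 814
prio [8+:14] = (word>>8) & 0x3fff = 14245  ←
id [5+:3] = (word>>5) & 0x7 = 3
addr_hi [0+:5] = (word>>0) & 0x1f = 17

14245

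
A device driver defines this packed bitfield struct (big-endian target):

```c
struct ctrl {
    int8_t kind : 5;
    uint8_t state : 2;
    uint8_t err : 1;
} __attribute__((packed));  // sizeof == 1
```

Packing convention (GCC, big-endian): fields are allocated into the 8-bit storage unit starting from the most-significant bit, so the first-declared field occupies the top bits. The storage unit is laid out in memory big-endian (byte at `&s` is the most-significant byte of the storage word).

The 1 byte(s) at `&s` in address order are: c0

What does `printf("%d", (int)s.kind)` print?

-8

[0]=0xc0 (big-endian) → word 0xc0
kind [3+:5] = (word>>3) & 0x1f = 24  ←
state [1+:2] = (word>>1) & 0x3 = 0
err [0+:1] = (word>>0) & 0x1 = 0
kind signed 5b, MSB=1: 24 - 32 = -8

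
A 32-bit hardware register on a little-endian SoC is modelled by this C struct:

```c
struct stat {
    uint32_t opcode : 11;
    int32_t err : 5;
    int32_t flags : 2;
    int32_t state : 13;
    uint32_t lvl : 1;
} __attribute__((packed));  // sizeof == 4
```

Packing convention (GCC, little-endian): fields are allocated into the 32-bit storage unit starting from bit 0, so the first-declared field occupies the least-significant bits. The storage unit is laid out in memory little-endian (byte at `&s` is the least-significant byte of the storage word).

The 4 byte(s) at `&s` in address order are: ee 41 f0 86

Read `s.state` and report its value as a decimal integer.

444

[0]=0xee [1]=0x41 [2]=0xf0 [3]=0x86 (little-endian) → word 0x86f041ee
opcode [0+:11] = (word>>0) & 0x7ff = 494
err [11+:5] = (word>>11) & 0x1f = 8
flags [16+:2] = (word>>16) & 0x3 = 0
state [18+:13] = (word>>18) & 0x1fff = 444  ←
lvl [31+:1] = (word>>31) & 0x1 = 1
state signed 13b, MSB=0: value = 444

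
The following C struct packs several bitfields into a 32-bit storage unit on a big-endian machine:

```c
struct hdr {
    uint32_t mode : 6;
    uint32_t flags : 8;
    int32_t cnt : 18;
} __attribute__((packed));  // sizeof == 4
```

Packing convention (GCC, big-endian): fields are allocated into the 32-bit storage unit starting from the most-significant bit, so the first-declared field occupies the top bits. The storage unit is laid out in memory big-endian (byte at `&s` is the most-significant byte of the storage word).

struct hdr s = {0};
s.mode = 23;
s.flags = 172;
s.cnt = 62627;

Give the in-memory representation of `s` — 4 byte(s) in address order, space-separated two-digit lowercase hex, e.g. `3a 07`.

mode (6b) val=23 bits=0x17 at bit 26: 0x5c000000
flags (8b) val=172 bits=0xac at bit 18: 0x5eb00000
cnt (18b) val=62627 bits=0xf4a3 at bit 0: 0x5eb0f4a3
word = 0x5eb0f4a3 → big-endian bytes:
  [0]=0x5e  [1]=0xb0  [2]=0xf4  [3]=0xa3

5e b0 f4 a3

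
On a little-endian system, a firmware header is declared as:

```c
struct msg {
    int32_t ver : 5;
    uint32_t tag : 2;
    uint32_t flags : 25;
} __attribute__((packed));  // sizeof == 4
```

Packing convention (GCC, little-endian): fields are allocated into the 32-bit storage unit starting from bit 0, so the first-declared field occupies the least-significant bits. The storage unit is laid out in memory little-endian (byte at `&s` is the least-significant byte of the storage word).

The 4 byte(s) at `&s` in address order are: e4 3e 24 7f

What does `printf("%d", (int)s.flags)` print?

[0]=0xe4 [1]=0x3e [2]=0x24 [3]=0x7f (little-endian) → word 0x7f243ee4
ver:5 @ bit 0 → (0x7f243ee4>>0)&0x1f = 0x4
tag:2 @ bit 5 → (0x7f243ee4>>5)&0x3 = 0x3
flags:25 @ bit 7 → (0x7f243ee4>>7)&0x1ffffff = 0xfe487d  ←

16664701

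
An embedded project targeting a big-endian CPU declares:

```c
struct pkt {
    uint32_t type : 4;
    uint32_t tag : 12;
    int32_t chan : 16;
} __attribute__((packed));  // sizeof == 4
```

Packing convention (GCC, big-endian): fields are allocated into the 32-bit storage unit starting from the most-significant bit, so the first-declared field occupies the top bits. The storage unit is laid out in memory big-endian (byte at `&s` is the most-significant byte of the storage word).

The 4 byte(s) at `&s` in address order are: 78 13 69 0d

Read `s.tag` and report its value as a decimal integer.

2067

[0]=0x78 [1]=0x13 [2]=0x69 [3]=0x0d (big-endian) → word 0x7813690d
type [28+:4] = (word>>28) & 0xf = 7
tag [16+:12] = (word>>16) & 0xfff = 2067  ←
chan [0+:16] = (word>>0) & 0xffff = 26893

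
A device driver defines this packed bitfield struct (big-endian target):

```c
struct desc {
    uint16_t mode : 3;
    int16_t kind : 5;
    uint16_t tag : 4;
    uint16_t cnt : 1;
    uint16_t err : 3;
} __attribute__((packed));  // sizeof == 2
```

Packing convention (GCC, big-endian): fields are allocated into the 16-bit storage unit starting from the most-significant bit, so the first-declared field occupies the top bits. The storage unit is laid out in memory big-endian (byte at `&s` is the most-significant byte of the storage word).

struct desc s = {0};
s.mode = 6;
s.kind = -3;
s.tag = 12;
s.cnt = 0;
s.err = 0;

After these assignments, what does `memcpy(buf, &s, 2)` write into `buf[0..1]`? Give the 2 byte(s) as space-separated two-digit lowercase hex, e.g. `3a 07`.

dd c0

mode:3 = 6 → 0x6 << 13 → word 0xc000
kind:5 = -3 → 0x1d << 8 → word 0xdd00
tag:4 = 12 → 0xc << 4 → word 0xddc0
cnt:1 = 0 → 0x0 << 3 → word 0xddc0
err:3 = 0 → 0x0 << 0 → word 0xddc0
word = 0xddc0 → big-endian bytes:
  [0]=0xdd  [1]=0xc0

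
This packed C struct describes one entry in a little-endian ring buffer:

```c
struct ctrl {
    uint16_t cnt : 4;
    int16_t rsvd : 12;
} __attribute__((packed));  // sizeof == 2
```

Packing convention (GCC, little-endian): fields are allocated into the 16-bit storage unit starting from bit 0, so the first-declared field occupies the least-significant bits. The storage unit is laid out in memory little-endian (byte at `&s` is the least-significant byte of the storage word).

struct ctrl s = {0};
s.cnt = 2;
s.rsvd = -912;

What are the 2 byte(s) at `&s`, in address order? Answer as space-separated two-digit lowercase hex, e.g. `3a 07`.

02 c7

[0+:4] cnt=2 & 0xf = 0x2; word=0x0002
[4+:12] rsvd=-912 & 0xfff = 0xc70; word=0xc702
word = 0xc702 → little-endian bytes:
  [0]=0x02  [1]=0xc7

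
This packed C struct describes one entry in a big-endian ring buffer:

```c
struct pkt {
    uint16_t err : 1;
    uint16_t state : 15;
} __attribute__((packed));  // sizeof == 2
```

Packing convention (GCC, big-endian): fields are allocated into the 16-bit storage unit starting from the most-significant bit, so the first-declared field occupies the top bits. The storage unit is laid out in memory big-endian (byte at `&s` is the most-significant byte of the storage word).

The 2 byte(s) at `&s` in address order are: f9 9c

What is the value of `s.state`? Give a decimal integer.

31132

[0]=0xf9 [1]=0x9c (big-endian) → word 0xf99c
err:1 @ bit 15 → (0xf99c>>15)&0x1 = 0x1
state:15 @ bit 0 → (0xf99c>>0)&0x7fff = 0x799c  ←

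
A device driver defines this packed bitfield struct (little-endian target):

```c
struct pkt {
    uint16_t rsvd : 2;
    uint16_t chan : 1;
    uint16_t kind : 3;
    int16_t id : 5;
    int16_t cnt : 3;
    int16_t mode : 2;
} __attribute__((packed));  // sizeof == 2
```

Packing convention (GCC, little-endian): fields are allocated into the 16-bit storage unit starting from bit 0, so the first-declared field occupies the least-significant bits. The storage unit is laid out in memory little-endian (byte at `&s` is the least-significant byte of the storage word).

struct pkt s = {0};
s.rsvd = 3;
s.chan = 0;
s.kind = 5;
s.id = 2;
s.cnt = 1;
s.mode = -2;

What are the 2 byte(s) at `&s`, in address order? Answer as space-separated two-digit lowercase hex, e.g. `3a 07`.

rsvd (2b) val=3 bits=0x3 at bit 0: 0x0003
chan (1b) val=0 bits=0x0 at bit 2: 0x0003
kind (3b) val=5 bits=0x5 at bit 3: 0x002b
id (5b) val=2 bits=0x2 at bit 6: 0x00ab
cnt (3b) val=1 bits=0x1 at bit 11: 0x08ab
mode (2b) val=-2 bits=0x2 at bit 14: 0x88ab
word = 0x88ab → little-endian bytes:
  [0]=0xab  [1]=0x88

ab 88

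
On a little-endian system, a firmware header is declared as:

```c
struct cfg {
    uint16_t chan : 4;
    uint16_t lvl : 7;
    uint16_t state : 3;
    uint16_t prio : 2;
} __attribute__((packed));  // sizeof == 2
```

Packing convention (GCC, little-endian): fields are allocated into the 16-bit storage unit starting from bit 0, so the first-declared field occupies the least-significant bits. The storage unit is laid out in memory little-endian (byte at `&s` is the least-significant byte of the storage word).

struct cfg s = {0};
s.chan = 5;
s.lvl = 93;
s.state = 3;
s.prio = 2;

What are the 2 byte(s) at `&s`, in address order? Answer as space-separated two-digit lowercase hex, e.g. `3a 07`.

d5 9d

chan:4 = 5 → 0x5 << 0 → word 0x0005
lvl:7 = 93 → 0x5d << 4 → word 0x05d5
state:3 = 3 → 0x3 << 11 → word 0x1dd5
prio:2 = 2 → 0x2 << 14 → word 0x9dd5
word = 0x9dd5 → little-endian bytes:
  [0]=0xd5  [1]=0x9d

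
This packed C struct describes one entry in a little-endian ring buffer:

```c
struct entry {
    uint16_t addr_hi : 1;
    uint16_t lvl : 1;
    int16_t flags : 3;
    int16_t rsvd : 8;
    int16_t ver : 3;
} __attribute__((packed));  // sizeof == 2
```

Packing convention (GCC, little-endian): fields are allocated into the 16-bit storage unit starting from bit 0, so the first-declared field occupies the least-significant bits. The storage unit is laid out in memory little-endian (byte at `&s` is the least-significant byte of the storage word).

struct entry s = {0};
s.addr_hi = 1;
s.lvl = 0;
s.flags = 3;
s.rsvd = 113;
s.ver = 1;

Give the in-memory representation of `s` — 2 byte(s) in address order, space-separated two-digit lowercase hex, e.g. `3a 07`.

2d 2e

[0+:1] addr_hi=1 & 0x1 = 0x1; word=0x0001
[1+:1] lvl=0 & 0x1 = 0x0; word=0x0001
[2+:3] flags=3 & 0x7 = 0x3; word=0x000d
[5+:8] rsvd=113 & 0xff = 0x71; word=0x0e2d
[13+:3] ver=1 & 0x7 = 0x1; word=0x2e2d
word = 0x2e2d → little-endian bytes:
  [0]=0x2d  [1]=0x2e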